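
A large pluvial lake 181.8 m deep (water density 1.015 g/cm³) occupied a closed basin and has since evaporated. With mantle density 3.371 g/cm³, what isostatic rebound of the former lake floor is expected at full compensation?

54.7 m

u = d ρ_w/ρ_m = 181.8 m × 1.015/3.371 = 54.7 m.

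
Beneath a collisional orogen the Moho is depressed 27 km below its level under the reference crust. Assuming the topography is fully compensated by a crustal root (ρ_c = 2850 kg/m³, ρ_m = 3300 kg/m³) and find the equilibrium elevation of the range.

Balancing pressure at the compensation depth: ρ_c h = (ρ_m − ρ_c) r.
h = r (ρ_m − ρ_c) / ρ_c = 27 km × (3300 − 2850) / 2850 = 4.26 km.

4.26 km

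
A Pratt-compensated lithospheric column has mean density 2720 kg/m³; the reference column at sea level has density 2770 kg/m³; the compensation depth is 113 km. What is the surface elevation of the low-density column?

2.08 km

ρ_ref D = ρ (D + h) → h = D (ρ_ref − ρ)/ρ.
h = 113 km × (2770 − 2720)/2720 = 2.08 km.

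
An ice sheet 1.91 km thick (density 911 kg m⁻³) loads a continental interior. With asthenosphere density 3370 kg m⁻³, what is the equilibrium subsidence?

For local isostatic compensation: the ice load ρ_ice t is balanced by mantle displaced below, ρ_m s.
s = t ρ_ice / ρ_m = 1.91 km × 911/3370 = 0.516 km.

0.516 km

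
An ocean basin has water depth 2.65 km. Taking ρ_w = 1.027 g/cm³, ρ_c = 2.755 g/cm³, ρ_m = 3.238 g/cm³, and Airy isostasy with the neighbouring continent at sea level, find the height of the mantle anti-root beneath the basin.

9.48 km

In Airy isostatic equilibrium: replacing crust with seawater at the top is compensated by replacing crust with mantle at the base: d (ρ_c − ρ_w) = a (ρ_m − ρ_c).
a = d (ρ_c − ρ_w)/(ρ_m − ρ_c) = 2.65 km × 1.728/0.483 = 9.48 km.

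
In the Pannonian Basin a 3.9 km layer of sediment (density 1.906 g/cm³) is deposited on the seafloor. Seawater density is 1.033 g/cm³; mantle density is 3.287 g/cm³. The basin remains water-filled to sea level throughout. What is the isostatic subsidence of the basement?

Submarine loading: the sediment displaces seawater, and the subsidence is in turn flooded, so s (ρ_m − ρ_w) = t (ρ_sed − ρ_w).
s = 3.9 km × (1.906 − 1.033) / (3.287 − 1.033) = 1.51 km.

1.51 km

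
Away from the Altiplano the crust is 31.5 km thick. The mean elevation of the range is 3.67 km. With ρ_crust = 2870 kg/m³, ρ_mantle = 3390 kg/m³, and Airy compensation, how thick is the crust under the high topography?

Root depth r = h ρ_c / (ρ_m − ρ_c) = 3.67 km × 2870 / 520 = 20.26 km.
Total thickness = T + h + r = 31.5 km + 3.67 km + 20.26 km = 55.4 km.

55.4 km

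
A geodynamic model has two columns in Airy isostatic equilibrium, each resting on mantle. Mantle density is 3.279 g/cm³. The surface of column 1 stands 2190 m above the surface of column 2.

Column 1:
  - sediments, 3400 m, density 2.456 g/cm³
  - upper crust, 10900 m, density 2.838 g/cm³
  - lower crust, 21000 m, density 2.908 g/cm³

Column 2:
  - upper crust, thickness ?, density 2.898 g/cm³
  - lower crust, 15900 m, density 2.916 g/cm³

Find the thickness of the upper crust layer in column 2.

6410 m

Take the compensation level at the base of the deeper column (depth z_c below the surface of column 1) and equate Σ ρ_i t_i down to z_c; mantle fills any gap and the z_c terms cancel.
Column 1: 3400×2.456 + 10900×2.838 + 21000×2.908 + (z_c − 35300)×3.279
Column 2: 2190×0 + x×2.898 + 15900×2.916 + (z_c − 2190 − 15900 − x)×3.279
The z_c×3.279 term appears on both sides and cancels. Collect the known terms of each column as K = Σ(ρt)_known − 3.279 × (depth of known layers): K_1 = 100352.6 − 3.279×35300 = −15396.1; K_2 = 46364.4 − 3.279×(2190 + 15900) = −12952.71.
Balance: K_1 = K_2 − x×(3.279 − 2.898), so x = (K_2 − K_1)/(3.279 − 2.898) = 2443.39/0.381 = 6410 m.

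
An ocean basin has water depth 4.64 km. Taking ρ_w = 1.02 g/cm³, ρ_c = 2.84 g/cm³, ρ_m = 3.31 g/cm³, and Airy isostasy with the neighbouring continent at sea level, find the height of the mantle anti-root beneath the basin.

Balancing pressure at the compensation depth: replacing crust with seawater at the top is compensated by replacing crust with mantle at the base: d (ρ_c − ρ_w) = a (ρ_m − ρ_c).
a = d (ρ_c − ρ_w)/(ρ_m − ρ_c) = 4.64 km × 1.82/0.47 = 18 km.

18 km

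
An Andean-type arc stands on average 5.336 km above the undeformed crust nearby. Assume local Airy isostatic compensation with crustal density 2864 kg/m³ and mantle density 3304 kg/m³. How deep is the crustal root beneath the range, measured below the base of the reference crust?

34.7 km

Balancing pressure at the compensation depth: the weight of the topography is balanced by the buoyancy of the root, ρ_c h = (ρ_m − ρ_c) r.
r = h · ρ_c / (ρ_m − ρ_c) = 5.336 km × 2864 / (3304 − 2864) = 34.7 km.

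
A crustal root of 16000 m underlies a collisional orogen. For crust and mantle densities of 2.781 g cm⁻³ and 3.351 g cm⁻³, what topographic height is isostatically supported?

For local isostatic compensation: ρ_c h = (ρ_m − ρ_c) r.
h = r (ρ_m − ρ_c) / ρ_c = 16000 m × (3.351 − 2.781) / 2.781 = 3280 m.

3280 m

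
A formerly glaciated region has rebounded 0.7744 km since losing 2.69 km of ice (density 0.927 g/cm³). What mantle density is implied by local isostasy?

3.22 g/cm³

ρ_m = ρ_ice t / u = 0.927 × 2.69 km/0.7744 km = 3.22 g/cm³.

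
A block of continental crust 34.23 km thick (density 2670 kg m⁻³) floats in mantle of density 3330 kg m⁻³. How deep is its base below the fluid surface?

27.4 km

Draft d = t ρ_obj/ρ_fluid = 34.23 km × 2670/3330 = 27.4 km.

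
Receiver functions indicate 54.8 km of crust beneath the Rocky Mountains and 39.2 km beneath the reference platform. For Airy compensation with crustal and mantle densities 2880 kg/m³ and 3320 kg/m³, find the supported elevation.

2.07 km

Excess crust Δ = 54.8 km − 39.2 km = 15.6 km, split between elevation h and root r with h + r = Δ.
Airy balance ρ_c h = (ρ_m − ρ_c) r gives r = h ρ_c/(ρ_m − ρ_c), so h (1 + ρ_c/(ρ_m − ρ_c)) = Δ, i.e. h = Δ (ρ_m − ρ_c)/ρ_m.
h = 15.6 km × 440/3320 = 2.07 km.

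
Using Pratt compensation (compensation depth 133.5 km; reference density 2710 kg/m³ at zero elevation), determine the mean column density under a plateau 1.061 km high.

Pratt balance: ρ_ref D = ρ (D + h).
ρ = ρ_ref D/(D + h) = 2710 × 133.5 km/(133.5 km + 1.061 km) = 2690 kg/m³.

2690 kg/m³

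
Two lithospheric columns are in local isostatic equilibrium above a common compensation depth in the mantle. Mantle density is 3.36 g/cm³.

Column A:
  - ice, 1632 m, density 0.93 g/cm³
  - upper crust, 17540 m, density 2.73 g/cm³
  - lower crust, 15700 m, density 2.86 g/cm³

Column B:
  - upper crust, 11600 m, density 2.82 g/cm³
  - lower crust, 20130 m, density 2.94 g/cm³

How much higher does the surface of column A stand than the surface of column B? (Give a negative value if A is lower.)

For any compensation level in the mantle, the mantle terms cancel and isostasy reduces to e = (Σt_A − Σt_B) − (Σ(ρt)_A − Σ(ρt)_B) / ρ_m.
Σt_A = 34872 m; Σt_B = 31730 m; Σ(ρt)_A = 94303.96; Σ(ρt)_B = 91894.2 (in m·g/cm³).
e = (34872 − 31730) − (94303.96 − 91894.2) / 3.36 = 2420 m.

2420 m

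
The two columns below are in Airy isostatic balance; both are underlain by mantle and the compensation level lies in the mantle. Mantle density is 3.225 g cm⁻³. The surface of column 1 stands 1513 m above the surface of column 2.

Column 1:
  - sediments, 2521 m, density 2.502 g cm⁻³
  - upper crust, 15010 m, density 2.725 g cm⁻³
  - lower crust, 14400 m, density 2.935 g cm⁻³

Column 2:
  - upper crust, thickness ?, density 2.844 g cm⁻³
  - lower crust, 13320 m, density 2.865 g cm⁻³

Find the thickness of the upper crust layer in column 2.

10100 m

Take the compensation level at the base of the deeper column (depth z_c below the surface of column 1) and equate Σ ρ_i t_i down to z_c; mantle fills any gap and the z_c terms cancel.
Column 1: 2521×2.502 + 15010×2.725 + 14400×2.935 + (z_c − 31931)×3.225
Column 2: 1513×0 + x×2.844 + 13320×2.865 + (z_c − 1513 − 13320 − x)×3.225
The z_c×3.225 term appears on both sides and cancels. Collect the known terms of each column as K = Σ(ρt)_known − 3.225 × (depth of known layers): K_1 = 89473.792 − 3.225×31931 = −13503.683; K_2 = 38161.8 − 3.225×(1513 + 13320) = −9674.625.
Balance: K_1 = K_2 − x×(3.225 − 2.844), so x = (K_2 − K_1)/(3.225 − 2.844) = 3829.06/0.381 = 10100 m.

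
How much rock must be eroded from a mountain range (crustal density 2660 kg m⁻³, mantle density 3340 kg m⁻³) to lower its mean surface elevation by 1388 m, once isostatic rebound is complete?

6820 m

Net drop Δ = e − u = e − e ρ_c/ρ_m = e (ρ_m − ρ_c)/ρ_m.
e = Δ ρ_m/(ρ_m − ρ_c) = 1388 m × 3340/680 = 6820 m.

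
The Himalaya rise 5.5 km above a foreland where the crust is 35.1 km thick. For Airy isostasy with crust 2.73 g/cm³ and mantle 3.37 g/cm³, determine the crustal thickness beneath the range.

64.1 km

Root depth r = h ρ_c / (ρ_m − ρ_c) = 5.5 km × 2.73 / 0.64 = 23.46 km.
Total thickness = T + h + r = 35.1 km + 5.5 km + 23.46 km = 64.1 km.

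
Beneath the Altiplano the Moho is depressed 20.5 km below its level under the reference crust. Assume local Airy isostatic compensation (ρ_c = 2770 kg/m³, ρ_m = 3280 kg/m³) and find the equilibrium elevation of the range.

3.77 km

Isostatic balance requires: ρ_c h = (ρ_m − ρ_c) r.
h = r (ρ_m − ρ_c) / ρ_c = 20.5 km × (3280 − 2770) / 2770 = 3.77 km.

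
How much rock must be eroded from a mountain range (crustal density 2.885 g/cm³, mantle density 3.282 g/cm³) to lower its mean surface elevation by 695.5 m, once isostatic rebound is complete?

5750 m

Net drop Δ = e − u = e − e ρ_c/ρ_m = e (ρ_m − ρ_c)/ρ_m.
e = Δ ρ_m/(ρ_m − ρ_c) = 695.5 m × 3.282/0.397 = 5750 m.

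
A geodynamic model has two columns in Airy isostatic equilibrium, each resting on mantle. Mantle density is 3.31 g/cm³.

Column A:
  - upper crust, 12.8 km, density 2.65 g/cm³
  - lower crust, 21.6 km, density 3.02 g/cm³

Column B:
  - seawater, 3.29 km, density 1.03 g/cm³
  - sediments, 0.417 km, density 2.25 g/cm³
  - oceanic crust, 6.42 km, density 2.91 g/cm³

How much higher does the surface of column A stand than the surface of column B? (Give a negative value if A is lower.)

1.27 km

For any compensation level in the mantle, the mantle terms cancel and isostasy reduces to e = (Σt_A − Σt_B) − (Σ(ρt)_A − Σ(ρt)_B) / ρ_m.
Σt_A = 34.4 km; Σt_B = 10.127 km; Σ(ρt)_A = 99.152; Σ(ρt)_B = 23.00915 (in km·g/cm³).
e = (34.4 − 10.127) − (99.152 − 23.00915) / 3.31 = 1.27 km.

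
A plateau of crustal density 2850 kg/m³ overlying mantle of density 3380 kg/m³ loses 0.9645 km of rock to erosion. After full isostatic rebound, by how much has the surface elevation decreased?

0.151 km

Rebound u = e ρ_c/ρ_m = 0.9645 km × 2850/3380 = 0.8133 km.
Net surface drop = e − u = 0.9645 km − 0.8133 km = e (ρ_m − ρ_c)/ρ_m = 0.151 km.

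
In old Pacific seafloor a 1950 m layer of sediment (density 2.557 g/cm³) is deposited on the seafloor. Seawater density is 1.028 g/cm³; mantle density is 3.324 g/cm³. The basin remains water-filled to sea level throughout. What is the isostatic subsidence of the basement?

1300 m

Submarine loading: the sediment displaces seawater, and the subsidence is in turn flooded, so s (ρ_m − ρ_w) = t (ρ_sed − ρ_w).
s = 1950 m × (2.557 − 1.028) / (3.324 − 1.028) = 1300 m.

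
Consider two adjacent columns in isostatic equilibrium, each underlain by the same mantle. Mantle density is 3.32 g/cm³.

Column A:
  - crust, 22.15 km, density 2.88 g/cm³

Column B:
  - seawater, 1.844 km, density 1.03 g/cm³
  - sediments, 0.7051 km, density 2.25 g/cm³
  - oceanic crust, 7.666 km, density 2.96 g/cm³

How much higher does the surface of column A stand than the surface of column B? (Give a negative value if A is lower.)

For any compensation level in the mantle, the mantle terms cancel and isostasy reduces to e = (Σt_A − Σt_B) − (Σ(ρt)_A − Σ(ρt)_B) / ρ_m.
Σt_A = 22.15 km; Σt_B = 10.2151 km; Σ(ρt)_A = 63.792; Σ(ρt)_B = 26.177155 (in km·g/cm³).
e = (22.15 − 10.2151) − (63.792 − 26.177155) / 3.32 = 0.605 km.

0.605 km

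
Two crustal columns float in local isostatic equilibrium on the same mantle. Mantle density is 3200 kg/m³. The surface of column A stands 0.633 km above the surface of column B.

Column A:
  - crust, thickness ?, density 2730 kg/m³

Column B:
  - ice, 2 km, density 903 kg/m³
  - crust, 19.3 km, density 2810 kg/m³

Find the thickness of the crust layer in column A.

30.1 km

Take the compensation level at the base of the deeper column (depth z_c below the surface of column A) and equate Σ ρ_i t_i down to z_c; mantle fills any gap and the z_c terms cancel.
Column A: x×2730 + (z_c − 0 − x)×3200
Column B: 0.633×0 + 2×903 + 19.3×2810 + (z_c − 0.633 − 21.3)×3200
The z_c×3200 term appears on both sides and cancels. Collect the known terms of each column as K = Σ(ρt)_known − 3200 × (depth of known layers): K_A = 0 − 3200×0 = 0; K_B = 56039 − 3200×(0.633 + 21.3) = −14146.6.
Balance: K_A − x×(3200 − 2730) = K_B, so x = (K_A − K_B)/(3200 − 2730) = 14146.6/470 = 30.1 km.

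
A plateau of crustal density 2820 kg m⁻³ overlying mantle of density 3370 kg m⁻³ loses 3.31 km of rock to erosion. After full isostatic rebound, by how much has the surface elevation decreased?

Rebound u = e ρ_c/ρ_m = 3.31 km × 2820/3370 = 2.77 km.
Net surface drop = e − u = 3.31 km − 2.77 km = e (ρ_m − ρ_c)/ρ_m = 0.54 km.

0.54 km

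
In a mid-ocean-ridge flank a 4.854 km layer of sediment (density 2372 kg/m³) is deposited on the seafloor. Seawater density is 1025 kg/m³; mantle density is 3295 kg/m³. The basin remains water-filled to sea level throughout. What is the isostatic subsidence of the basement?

2.88 km

Submarine loading: the sediment displaces seawater, and the subsidence is in turn flooded, so s (ρ_m − ρ_w) = t (ρ_sed − ρ_w).
s = 4.854 km × (2372 − 1025) / (3295 − 1025) = 2.88 km.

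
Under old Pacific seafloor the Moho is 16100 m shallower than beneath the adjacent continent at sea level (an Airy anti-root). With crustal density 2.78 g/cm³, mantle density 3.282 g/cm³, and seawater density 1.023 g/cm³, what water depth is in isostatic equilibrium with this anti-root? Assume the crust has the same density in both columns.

4600 m

Replacing a thickness d of crust by seawater at the top must be balanced by replacing crust with mantle at the base: d (ρ_c − ρ_w) = a (ρ_m − ρ_c).
d = a (ρ_m − ρ_c)/(ρ_c − ρ_w) = 16100 m × 0.502/1.757 = 4600 m.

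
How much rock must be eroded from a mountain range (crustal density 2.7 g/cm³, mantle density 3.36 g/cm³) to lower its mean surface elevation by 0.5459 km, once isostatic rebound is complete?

2.78 km

Net drop Δ = e − u = e − e ρ_c/ρ_m = e (ρ_m − ρ_c)/ρ_m.
e = Δ ρ_m/(ρ_m − ρ_c) = 0.5459 km × 3.36/0.66 = 2.78 km.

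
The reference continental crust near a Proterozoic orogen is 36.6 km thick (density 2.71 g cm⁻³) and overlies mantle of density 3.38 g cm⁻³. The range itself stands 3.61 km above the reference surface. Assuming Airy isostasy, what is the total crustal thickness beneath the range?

Root depth r = h ρ_c / (ρ_m − ρ_c) = 3.61 km × 2.71 / 0.67 = 14.6 km.
Total thickness = T + h + r = 36.6 km + 3.61 km + 14.6 km = 54.8 km.

54.8 km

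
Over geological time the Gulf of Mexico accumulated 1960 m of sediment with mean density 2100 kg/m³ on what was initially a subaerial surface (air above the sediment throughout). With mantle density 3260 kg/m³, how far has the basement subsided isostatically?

1260 m

Subaerial load: s = t ρ_sed / ρ_m = 1960 m × 2100/3260 = 1260 m.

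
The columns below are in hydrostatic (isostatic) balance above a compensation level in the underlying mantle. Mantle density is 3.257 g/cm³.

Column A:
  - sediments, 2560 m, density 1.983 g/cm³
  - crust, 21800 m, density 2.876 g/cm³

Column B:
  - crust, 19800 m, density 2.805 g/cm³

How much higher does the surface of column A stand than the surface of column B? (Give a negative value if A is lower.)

For any compensation level in the mantle, the mantle terms cancel and isostasy reduces to e = (Σt_A − Σt_B) − (Σ(ρt)_A − Σ(ρt)_B) / ρ_m.
Σt_A = 24360 m; Σt_B = 19800 m; Σ(ρt)_A = 67773.28; Σ(ρt)_B = 55539 (in m·g/cm³).
e = (24360 − 19800) − (67773.28 − 55539) / 3.257 = 804 m.

804 m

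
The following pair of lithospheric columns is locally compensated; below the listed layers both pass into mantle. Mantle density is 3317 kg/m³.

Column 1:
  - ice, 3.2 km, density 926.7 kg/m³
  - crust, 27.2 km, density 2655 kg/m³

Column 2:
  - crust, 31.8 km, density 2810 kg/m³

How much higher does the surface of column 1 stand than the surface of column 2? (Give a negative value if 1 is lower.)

2.87 km

For any compensation level in the mantle, the mantle terms cancel and isostasy reduces to e = (Σt_1 − Σt_2) − (Σ(ρt)_1 − Σ(ρt)_2) / ρ_m.
Σt_1 = 30.4 km; Σt_2 = 31.8 km; Σ(ρt)_1 = 75181.44; Σ(ρt)_2 = 89358 (in km·kg/m³).
e = (30.4 − 31.8) − (75181.44 − 89358) / 3317 = 2.87 km.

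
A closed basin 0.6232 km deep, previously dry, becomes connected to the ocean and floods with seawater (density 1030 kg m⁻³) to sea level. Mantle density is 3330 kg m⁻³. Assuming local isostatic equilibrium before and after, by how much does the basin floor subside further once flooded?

After flooding the water column is d + s deep. Its weight must equal the weight of mantle displaced by the extra subsidence s: (d + s) ρ_w = s ρ_m.
s = d ρ_w / (ρ_m − ρ_w) = 0.6232 km × 1030/(3330 − 1030) = 0.279 km.

0.279 km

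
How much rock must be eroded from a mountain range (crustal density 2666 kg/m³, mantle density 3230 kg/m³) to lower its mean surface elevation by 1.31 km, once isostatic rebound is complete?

Net drop Δ = e − u = e − e ρ_c/ρ_m = e (ρ_m − ρ_c)/ρ_m.
e = Δ ρ_m/(ρ_m − ρ_c) = 1.31 km × 3230/564 = 7.5 km.

7.5 km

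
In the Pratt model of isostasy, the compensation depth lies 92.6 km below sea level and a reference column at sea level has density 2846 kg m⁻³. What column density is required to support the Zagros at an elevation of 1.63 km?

2800 kg m⁻³

Pratt balance: ρ_ref D = ρ (D + h).
ρ = ρ_ref D/(D + h) = 2846 × 92.6 km/(92.6 km + 1.63 km) = 2800 kg m⁻³.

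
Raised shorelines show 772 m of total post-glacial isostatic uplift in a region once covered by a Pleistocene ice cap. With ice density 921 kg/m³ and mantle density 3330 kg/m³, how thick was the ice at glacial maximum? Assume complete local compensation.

2790 m

u = t ρ_ice/ρ_m → t = u ρ_m/ρ_ice = 772 m × 3330/921 = 2790 m.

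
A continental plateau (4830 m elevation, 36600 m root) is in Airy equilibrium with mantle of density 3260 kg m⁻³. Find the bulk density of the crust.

ρ_c h = (ρ_m − ρ_c) r → ρ_c (h + r) = ρ_m r → ρ_c = ρ_m r / (h + r).
ρ_c = 3260 × 36600 m / (4830 m + 36600 m) = 2880 kg m⁻³.

2880 kg m⁻³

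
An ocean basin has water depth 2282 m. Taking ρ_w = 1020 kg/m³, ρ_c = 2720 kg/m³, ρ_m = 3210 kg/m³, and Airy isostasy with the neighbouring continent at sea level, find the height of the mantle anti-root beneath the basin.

By Archimedes' principle applied to the lithosphere: replacing crust with seawater at the top is compensated by replacing crust with mantle at the base: d (ρ_c − ρ_w) = a (ρ_m − ρ_c).
a = d (ρ_c − ρ_w)/(ρ_m − ρ_c) = 2282 m × 1700/490 = 7920 m.

7920 m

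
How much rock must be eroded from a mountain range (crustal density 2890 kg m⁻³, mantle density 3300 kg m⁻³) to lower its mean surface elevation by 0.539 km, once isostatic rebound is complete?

4.34 km

Net drop Δ = e − u = e − e ρ_c/ρ_m = e (ρ_m − ρ_c)/ρ_m.
e = Δ ρ_m/(ρ_m − ρ_c) = 0.539 km × 3300/410 = 4.34 km.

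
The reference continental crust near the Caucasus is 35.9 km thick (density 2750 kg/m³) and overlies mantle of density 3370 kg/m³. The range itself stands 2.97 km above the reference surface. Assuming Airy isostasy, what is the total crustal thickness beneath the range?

Root depth r = h ρ_c / (ρ_m − ρ_c) = 2.97 km × 2750 / 620 = 13.17 km.
Total thickness = T + h + r = 35.9 km + 2.97 km + 13.17 km = 52 km.

52 km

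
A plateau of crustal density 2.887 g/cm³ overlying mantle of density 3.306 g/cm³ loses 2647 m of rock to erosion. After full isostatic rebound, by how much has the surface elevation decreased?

Rebound u = e ρ_c/ρ_m = 2647 m × 2.887/3.306 = 2312 m.
Net surface drop = e − u = 2647 m − 2312 m = e (ρ_m − ρ_c)/ρ_m = 335 m.

335 m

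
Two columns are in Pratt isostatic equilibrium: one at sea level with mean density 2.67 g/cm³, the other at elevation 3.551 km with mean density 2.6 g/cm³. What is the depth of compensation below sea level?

ρ_ref D = ρ (D + h) → D (ρ_ref − ρ) = ρ h.
D = ρ h/(ρ_ref − ρ) = 2.6 × 3.551 km/(2.67 − 2.6) = 132 km.

132 km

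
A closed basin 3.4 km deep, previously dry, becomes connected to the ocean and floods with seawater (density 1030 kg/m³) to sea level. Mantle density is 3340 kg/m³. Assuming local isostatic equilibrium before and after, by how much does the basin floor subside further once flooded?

After flooding the water column is d + s deep. Its weight must equal the weight of mantle displaced by the extra subsidence s: (d + s) ρ_w = s ρ_m.
s = d ρ_w / (ρ_m − ρ_w) = 3.4 km × 1030/(3340 − 1030) = 1.52 km.

1.52 km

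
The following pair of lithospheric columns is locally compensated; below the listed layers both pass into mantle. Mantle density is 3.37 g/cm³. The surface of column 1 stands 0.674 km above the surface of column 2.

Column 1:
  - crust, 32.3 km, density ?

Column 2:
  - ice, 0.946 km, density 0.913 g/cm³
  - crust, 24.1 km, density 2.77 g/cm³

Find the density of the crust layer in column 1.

Take the compensation level at the base of the deeper column (depth z_c below the surface of column 1) and equate Σ ρ_i t_i down to z_c; mantle fills any gap and the z_c terms cancel.
Column 1: 32.3×ρ + (z_c − 32.3)×3.37
Column 2: 0.674×0 + 0.946×0.913 + 24.1×2.77 + (z_c − 0.674 − 25.046)×3.37
The z_c×3.37 term appears on both sides and cancels. Collect the known terms of each column as K = Σ(ρt)_known − 3.37 × (depth of known layers): K_1 = 0 − 3.37×32.3 = −108.851; K_2 = 67.620698 − 3.37×(0.674 + 25.046) = −19.055702.
Balance: K_1 + 32.3×ρ = K_2, so ρ = (K_2 − K_1)/32.3 = 89.7953/32.3 = 2.78 g/cm³.

2.78 g/cm³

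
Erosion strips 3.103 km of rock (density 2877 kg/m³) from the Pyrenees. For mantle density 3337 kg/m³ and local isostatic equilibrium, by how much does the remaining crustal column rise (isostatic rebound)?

Unloading: uplift u = e ρ_c/ρ_m = 3.103 km × 2877/3337 = 2.68 km.

2.68 km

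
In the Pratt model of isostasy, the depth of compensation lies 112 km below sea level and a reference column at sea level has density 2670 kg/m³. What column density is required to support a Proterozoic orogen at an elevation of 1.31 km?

2640 kg/m³

Pratt balance: ρ_ref D = ρ (D + h).
ρ = ρ_ref D/(D + h) = 2670 × 112 km/(112 km + 1.31 km) = 2640 kg/m³.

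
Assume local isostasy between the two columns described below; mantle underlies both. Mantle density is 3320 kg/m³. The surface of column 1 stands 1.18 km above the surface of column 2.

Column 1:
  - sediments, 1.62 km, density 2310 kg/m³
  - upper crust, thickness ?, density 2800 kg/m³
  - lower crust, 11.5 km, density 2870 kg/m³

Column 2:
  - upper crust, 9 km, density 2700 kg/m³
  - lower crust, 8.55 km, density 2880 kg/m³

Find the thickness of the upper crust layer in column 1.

12.4 km

Take the compensation level at the base of the deeper column (depth z_c below the surface of column 1) and equate Σ ρ_i t_i down to z_c; mantle fills any gap and the z_c terms cancel.
Column 1: 1.62×2310 + x×2800 + 11.5×2870 + (z_c − 13.12 − x)×3320
Column 2: 1.18×0 + 9×2700 + 8.55×2880 + (z_c − 1.18 − 17.55)×3320
The z_c×3320 term appears on both sides and cancels. Collect the known terms of each column as K = Σ(ρt)_known − 3320 × (depth of known layers): K_1 = 36747.2 − 3320×13.12 = −6811.2; K_2 = 48924 − 3320×(1.18 + 17.55) = −13259.6.
Balance: K_1 − x×(3320 − 2800) = K_2, so x = (K_1 − K_2)/(3320 − 2800) = 6448.4/520 = 12.4 km.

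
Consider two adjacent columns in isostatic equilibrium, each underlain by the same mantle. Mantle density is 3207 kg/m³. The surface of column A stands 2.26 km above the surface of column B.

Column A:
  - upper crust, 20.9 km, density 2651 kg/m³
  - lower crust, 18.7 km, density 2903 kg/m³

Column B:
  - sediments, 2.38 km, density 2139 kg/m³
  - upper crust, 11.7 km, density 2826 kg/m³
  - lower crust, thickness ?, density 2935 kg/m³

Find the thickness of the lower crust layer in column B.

Take the compensation level at the base of the deeper column (depth z_c below the surface of column A) and equate Σ ρ_i t_i down to z_c; mantle fills any gap and the z_c terms cancel.
Column A: 20.9×2651 + 18.7×2903 + (z_c − 39.6)×3207
Column B: 2.26×0 + 2.38×2139 + 11.7×2826 + x×2935 + (z_c − 2.26 − 14.08 − x)×3207
The z_c×3207 term appears on both sides and cancels. Collect the known terms of each column as K = Σ(ρt)_known − 3207 × (depth of known layers): K_A = 109692 − 3207×39.6 = −17305.2; K_B = 38155.02 − 3207×(2.26 + 14.08) = −14247.36.
Balance: K_A = K_B − x×(3207 − 2935), so x = (K_B − K_A)/(3207 − 2935) = 3057.84/272 = 11.2 km.

11.2 km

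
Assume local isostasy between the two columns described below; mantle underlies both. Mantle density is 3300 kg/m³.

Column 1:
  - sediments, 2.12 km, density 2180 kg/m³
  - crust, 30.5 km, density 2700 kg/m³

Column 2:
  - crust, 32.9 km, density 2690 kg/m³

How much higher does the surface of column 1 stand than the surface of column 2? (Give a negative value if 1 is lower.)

0.183 km

For any compensation level in the mantle, the mantle terms cancel and isostasy reduces to e = (Σt_1 − Σt_2) − (Σ(ρt)_1 − Σ(ρt)_2) / ρ_m.
Σt_1 = 32.62 km; Σt_2 = 32.9 km; Σ(ρt)_1 = 86971.6; Σ(ρt)_2 = 88501 (in km·kg/m³).
e = (32.62 − 32.9) − (86971.6 − 88501) / 3300 = 0.183 km.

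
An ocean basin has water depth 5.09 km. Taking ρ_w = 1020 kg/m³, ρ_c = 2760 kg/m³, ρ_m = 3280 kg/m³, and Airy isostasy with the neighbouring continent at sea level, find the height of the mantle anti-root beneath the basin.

17 km

In Airy isostatic equilibrium: replacing crust with seawater at the top is compensated by replacing crust with mantle at the base: d (ρ_c − ρ_w) = a (ρ_m − ρ_c).
a = d (ρ_c − ρ_w)/(ρ_m − ρ_c) = 5.09 km × 1740/520 = 17 km.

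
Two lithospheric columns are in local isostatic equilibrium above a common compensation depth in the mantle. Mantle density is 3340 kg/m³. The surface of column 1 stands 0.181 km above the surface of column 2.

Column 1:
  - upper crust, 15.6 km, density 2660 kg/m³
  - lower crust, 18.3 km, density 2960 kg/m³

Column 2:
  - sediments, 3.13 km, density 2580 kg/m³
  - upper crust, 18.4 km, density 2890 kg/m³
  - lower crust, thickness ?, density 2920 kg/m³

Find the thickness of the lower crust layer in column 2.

15 km

Take the compensation level at the base of the deeper column (depth z_c below the surface of column 1) and equate Σ ρ_i t_i down to z_c; mantle fills any gap and the z_c terms cancel.
Column 1: 15.6×2660 + 18.3×2960 + (z_c − 33.9)×3340
Column 2: 0.181×0 + 3.13×2580 + 18.4×2890 + x×2920 + (z_c − 0.181 − 21.53 − x)×3340
The z_c×3340 term appears on both sides and cancels. Collect the known terms of each column as K = Σ(ρt)_known − 3340 × (depth of known layers): K_1 = 95664 − 3340×33.9 = −17562; K_2 = 61251.4 − 3340×(0.181 + 21.53) = −11263.34.
Balance: K_1 = K_2 − x×(3340 − 2920), so x = (K_2 − K_1)/(3340 − 2920) = 6298.66/420 = 15 km.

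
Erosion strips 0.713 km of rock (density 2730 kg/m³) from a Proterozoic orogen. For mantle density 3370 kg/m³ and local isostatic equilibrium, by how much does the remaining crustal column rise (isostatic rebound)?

Unloading: uplift u = e ρ_c/ρ_m = 0.713 km × 2730/3370 = 0.578 km.

0.578 km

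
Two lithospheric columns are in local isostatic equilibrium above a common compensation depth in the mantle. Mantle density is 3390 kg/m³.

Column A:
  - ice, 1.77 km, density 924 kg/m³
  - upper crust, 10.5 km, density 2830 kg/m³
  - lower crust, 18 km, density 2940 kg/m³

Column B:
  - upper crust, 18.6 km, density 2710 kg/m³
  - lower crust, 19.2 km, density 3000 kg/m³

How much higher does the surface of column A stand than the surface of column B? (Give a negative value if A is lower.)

For any compensation level in the mantle, the mantle terms cancel and isostasy reduces to e = (Σt_A − Σt_B) − (Σ(ρt)_A − Σ(ρt)_B) / ρ_m.
Σt_A = 30.27 km; Σt_B = 37.8 km; Σ(ρt)_A = 84270.48; Σ(ρt)_B = 108006 (in km·kg/m³).
e = (30.27 − 37.8) − (84270.48 − 108006) / 3390 = −0.528 km.

−0.528 km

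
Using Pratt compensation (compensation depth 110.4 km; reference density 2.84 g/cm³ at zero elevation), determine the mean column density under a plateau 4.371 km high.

Pratt balance: ρ_ref D = ρ (D + h).
ρ = ρ_ref D/(D + h) = 2.84 × 110.4 km/(110.4 km + 4.371 km) = 2.73 g/cm³.

2.73 g/cm³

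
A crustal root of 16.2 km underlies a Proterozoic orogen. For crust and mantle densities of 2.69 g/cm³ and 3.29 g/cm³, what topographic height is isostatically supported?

For local isostatic compensation: ρ_c h = (ρ_m − ρ_c) r.
h = r (ρ_m − ρ_c) / ρ_c = 16.2 km × (3.29 − 2.69) / 2.69 = 3.61 km.

3.61 km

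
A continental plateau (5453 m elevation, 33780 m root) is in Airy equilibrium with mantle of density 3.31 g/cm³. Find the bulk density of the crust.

2.85 g/cm³

ρ_c h = (ρ_m − ρ_c) r → ρ_c (h + r) = ρ_m r → ρ_c = ρ_m r / (h + r).
ρ_c = 3.31 × 33780 m / (5453 m + 33780 m) = 2.85 g/cm³.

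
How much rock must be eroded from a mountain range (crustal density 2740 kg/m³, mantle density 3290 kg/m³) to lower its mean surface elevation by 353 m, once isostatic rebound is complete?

2110 m

Net drop Δ = e − u = e − e ρ_c/ρ_m = e (ρ_m − ρ_c)/ρ_m.
e = Δ ρ_m/(ρ_m − ρ_c) = 353 m × 3290/550 = 2110 m.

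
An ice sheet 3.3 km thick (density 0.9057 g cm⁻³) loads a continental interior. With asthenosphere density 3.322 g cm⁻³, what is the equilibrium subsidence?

0.9 km

Balancing pressure at the compensation depth: the ice load ρ_ice t is balanced by mantle displaced below, ρ_m s.
s = t ρ_ice / ρ_m = 3.3 km × 0.9057/3.322 = 0.9 km.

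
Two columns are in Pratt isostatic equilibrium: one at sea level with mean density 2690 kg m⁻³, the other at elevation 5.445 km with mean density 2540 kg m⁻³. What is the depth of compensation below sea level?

ρ_ref D = ρ (D + h) → D (ρ_ref − ρ) = ρ h.
D = ρ h/(ρ_ref − ρ) = 2540 × 5.445 km/(2690 − 2540) = 92.2 km.

92.2 km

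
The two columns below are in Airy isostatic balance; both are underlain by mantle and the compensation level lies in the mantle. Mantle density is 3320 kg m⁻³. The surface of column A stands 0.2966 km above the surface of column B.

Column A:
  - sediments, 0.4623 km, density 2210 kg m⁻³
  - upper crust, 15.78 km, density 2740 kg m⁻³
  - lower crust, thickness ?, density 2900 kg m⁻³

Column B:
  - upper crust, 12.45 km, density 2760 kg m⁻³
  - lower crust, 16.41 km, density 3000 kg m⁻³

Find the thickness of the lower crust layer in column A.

8.43 km

Take the compensation level at the base of the deeper column (depth z_c below the surface of column A) and equate Σ ρ_i t_i down to z_c; mantle fills any gap and the z_c terms cancel.
Column A: 0.4623×2210 + 15.78×2740 + x×2900 + (z_c − 16.2423 − x)×3320
Column B: 0.2966×0 + 12.45×2760 + 16.41×3000 + (z_c − 0.2966 − 28.86)×3320
The z_c×3320 term appears on both sides and cancels. Collect the known terms of each column as K = Σ(ρt)_known − 3320 × (depth of known layers): K_A = 44258.883 − 3320×16.2423 = −9665.553; K_B = 83592 − 3320×(0.2966 + 28.86) = −13207.912.
Balance: K_A − x×(3320 − 2900) = K_B, so x = (K_A − K_B)/(3320 − 2900) = 3542.36/420 = 8.43 km.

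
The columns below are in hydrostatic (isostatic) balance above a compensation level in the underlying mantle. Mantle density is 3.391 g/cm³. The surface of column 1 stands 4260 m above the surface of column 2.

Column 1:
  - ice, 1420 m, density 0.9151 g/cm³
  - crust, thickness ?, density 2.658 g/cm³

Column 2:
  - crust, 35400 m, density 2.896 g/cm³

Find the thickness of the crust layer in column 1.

38800 m

Take the compensation level at the base of the deeper column (depth z_c below the surface of column 1) and equate Σ ρ_i t_i down to z_c; mantle fills any gap and the z_c terms cancel.
Column 1: 1420×0.9151 + x×2.658 + (z_c − 1420 − x)×3.391
Column 2: 4260×0 + 35400×2.896 + (z_c − 4260 − 35400)×3.391
The z_c×3.391 term appears on both sides and cancels. Collect the known terms of each column as K = Σ(ρt)_known − 3.391 × (depth of known layers): K_1 = 1299.442 − 3.391×1420 = −3515.778; K_2 = 102518.4 − 3.391×(4260 + 35400) = −31968.66.
Balance: K_1 − x×(3.391 − 2.658) = K_2, so x = (K_1 − K_2)/(3.391 − 2.658) = 28452.9/0.733 = 38800 m.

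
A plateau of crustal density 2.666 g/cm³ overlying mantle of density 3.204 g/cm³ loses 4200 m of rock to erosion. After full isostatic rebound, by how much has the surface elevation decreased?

Rebound u = e ρ_c/ρ_m = 4200 m × 2.666/3.204 = 3495 m.
Net surface drop = e − u = 4200 m − 3495 m = e (ρ_m − ρ_c)/ρ_m = 705 m.

705 m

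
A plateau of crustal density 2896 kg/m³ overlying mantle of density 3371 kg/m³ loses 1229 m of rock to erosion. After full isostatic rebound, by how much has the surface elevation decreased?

173 m

Rebound u = e ρ_c/ρ_m = 1229 m × 2896/3371 = 1056 m.
Net surface drop = e − u = 1229 m − 1056 m = e (ρ_m − ρ_c)/ρ_m = 173 m.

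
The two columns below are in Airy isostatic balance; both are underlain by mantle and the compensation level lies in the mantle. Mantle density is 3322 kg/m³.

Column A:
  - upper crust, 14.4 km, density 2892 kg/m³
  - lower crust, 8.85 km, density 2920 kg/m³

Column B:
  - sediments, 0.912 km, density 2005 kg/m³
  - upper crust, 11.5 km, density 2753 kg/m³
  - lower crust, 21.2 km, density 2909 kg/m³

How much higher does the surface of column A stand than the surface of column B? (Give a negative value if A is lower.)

For any compensation level in the mantle, the mantle terms cancel and isostasy reduces to e = (Σt_A − Σt_B) − (Σ(ρt)_A − Σ(ρt)_B) / ρ_m.
Σt_A = 23.25 km; Σt_B = 33.612 km; Σ(ρt)_A = 67486.8; Σ(ρt)_B = 95158.86 (in km·kg/m³).
e = (23.25 − 33.612) − (67486.8 − 95158.86) / 3322 = −2.03 km.

−2.03 km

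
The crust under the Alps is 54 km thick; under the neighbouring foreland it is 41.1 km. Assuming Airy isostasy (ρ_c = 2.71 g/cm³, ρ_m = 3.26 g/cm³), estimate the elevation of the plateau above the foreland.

Excess crust Δ = 54 km − 41.1 km = 12.9 km, split between elevation h and root r with h + r = Δ.
Airy balance ρ_c h = (ρ_m − ρ_c) r gives r = h ρ_c/(ρ_m − ρ_c), so h (1 + ρ_c/(ρ_m − ρ_c)) = Δ, i.e. h = Δ (ρ_m − ρ_c)/ρ_m.
h = 12.9 km × 0.55/3.26 = 2.18 km.

2.18 km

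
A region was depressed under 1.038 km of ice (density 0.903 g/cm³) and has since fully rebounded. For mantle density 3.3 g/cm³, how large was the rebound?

0.284 km

Removing the load lets mantle flow back in; uplift u satisfies ρ_ice t = ρ_m u.
u = t ρ_ice/ρ_m = 1.038 km × 0.903/3.3 = 0.284 km.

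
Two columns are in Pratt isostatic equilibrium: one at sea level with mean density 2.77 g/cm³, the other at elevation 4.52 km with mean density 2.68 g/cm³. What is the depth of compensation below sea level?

135 km

ρ_ref D = ρ (D + h) → D (ρ_ref − ρ) = ρ h.
D = ρ h/(ρ_ref − ρ) = 2.68 × 4.52 km/(2.77 − 2.68) = 135 km.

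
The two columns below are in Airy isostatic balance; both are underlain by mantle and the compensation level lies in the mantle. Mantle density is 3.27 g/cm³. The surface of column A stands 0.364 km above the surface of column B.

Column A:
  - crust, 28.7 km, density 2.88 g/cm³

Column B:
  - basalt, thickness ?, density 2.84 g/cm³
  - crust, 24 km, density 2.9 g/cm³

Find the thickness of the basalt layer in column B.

2.61 km

Take the compensation level at the base of the deeper column (depth z_c below the surface of column A) and equate Σ ρ_i t_i down to z_c; mantle fills any gap and the z_c terms cancel.
Column A: 28.7×2.88 + (z_c − 28.7)×3.27
Column B: 0.364×0 + x×2.84 + 24×2.9 + (z_c − 0.364 − 24 − x)×3.27
The z_c×3.27 term appears on both sides and cancels. Collect the known terms of each column as K = Σ(ρt)_known − 3.27 × (depth of known layers): K_A = 82.656 − 3.27×28.7 = −11.193; K_B = 69.6 − 3.27×(0.364 + 24) = −10.07028.
Balance: K_A = K_B − x×(3.27 − 2.84), so x = (K_B − K_A)/(3.27 − 2.84) = 1.12272/0.43 = 2.61 km.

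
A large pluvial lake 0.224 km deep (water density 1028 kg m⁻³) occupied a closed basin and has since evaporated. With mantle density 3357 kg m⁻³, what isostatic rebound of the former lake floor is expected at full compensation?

u = d ρ_w/ρ_m = 0.224 km × 1028/3357 = 0.0686 km.

0.0686 km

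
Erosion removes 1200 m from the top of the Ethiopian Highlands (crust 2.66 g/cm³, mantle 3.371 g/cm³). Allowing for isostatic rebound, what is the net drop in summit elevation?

253 m

Rebound u = e ρ_c/ρ_m = 1200 m × 2.66/3.371 = 946.9 m.
Net surface drop = e − u = 1200 m − 946.9 m = e (ρ_m − ρ_c)/ρ_m = 253 m.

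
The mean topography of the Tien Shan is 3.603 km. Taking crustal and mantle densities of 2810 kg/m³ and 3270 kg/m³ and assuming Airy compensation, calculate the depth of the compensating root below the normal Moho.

For local isostatic compensation: the weight of the topography is balanced by the buoyancy of the root, ρ_c h = (ρ_m − ρ_c) r.
r = h · ρ_c / (ρ_m − ρ_c) = 3.603 km × 2810 / (3270 − 2810) = 22 km.

22 km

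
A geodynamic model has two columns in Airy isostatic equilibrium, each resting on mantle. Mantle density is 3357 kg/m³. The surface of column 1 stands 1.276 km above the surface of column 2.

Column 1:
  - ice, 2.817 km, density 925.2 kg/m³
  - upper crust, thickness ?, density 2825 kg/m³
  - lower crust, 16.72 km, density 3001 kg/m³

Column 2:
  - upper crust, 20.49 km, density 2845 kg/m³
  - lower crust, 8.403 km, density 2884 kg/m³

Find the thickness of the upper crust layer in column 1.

11.2 km

Take the compensation level at the base of the deeper column (depth z_c below the surface of column 1) and equate Σ ρ_i t_i down to z_c; mantle fills any gap and the z_c terms cancel.
Column 1: 2.817×925.2 + x×2825 + 16.72×3001 + (z_c − 19.537 − x)×3357
Column 2: 1.276×0 + 20.49×2845 + 8.403×2884 + (z_c − 1.276 − 28.893)×3357
The z_c×3357 term appears on both sides and cancels. Collect the known terms of each column as K = Σ(ρt)_known − 3357 × (depth of known layers): K_1 = 52783.0084 − 3357×19.537 = −12802.7006; K_2 = 82528.302 − 3357×(1.276 + 28.893) = −18749.031.
Balance: K_1 − x×(3357 − 2825) = K_2, so x = (K_1 − K_2)/(3357 − 2825) = 5946.33/532 = 11.2 km.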